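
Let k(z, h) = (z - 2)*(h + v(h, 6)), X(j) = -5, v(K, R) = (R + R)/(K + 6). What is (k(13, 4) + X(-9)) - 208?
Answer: -779/5 ≈ -155.80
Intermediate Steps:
v(K, R) = 2*R/(6 + K) (v(K, R) = (2*R)/(6 + K) = 2*R/(6 + K))
k(z, h) = (-2 + z)*(h + 12/(6 + h)) (k(z, h) = (z - 2)*(h + 2*6/(6 + h)) = (-2 + z)*(h + 12/(6 + h)))
(k(13, 4) + X(-9)) - 208 = ((-24 + 12*13 + 4*(-2 + 13)*(6 + 4))/(6 + 4) - 5) - 208 = ((-24 + 156 + 4*11*10)/10 - 5) - 208 = ((-24 + 156 + 440)/10 - 5) - 208 = ((⅒)*572 - 5) - 208 = (286/5 - 5) - 208 = 261/5 - 208 = -779/5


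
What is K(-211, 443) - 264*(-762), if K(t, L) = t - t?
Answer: 201168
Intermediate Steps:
K(t, L) = 0
K(-211, 443) - 264*(-762) = 0 - 264*(-762) = 0 - 1*(-201168) = 0 + 201168 = 201168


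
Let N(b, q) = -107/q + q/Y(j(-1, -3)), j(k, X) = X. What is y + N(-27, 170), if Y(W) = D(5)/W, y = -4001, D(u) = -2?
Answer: -636927/170 ≈ -3746.6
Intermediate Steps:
Y(W) = -2/W
N(b, q) = -107/q + 3*q/2 (N(b, q) = -107/q + q/((-2/(-3))) = -107/q + q/((-2*(-⅓))) = -107/q + q/(⅔) = -107/q + q*(3/2) = -107/q + 3*q/2)
y + N(-27, 170) = -4001 + (-107/170 + (3/2)*170) = -4001 + (-107*1/170 + 255) = -4001 + (-107/170 + 255) = -4001 + 43243/170 = -636927/170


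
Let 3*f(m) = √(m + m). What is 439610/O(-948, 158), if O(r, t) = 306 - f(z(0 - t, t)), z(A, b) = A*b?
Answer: 302671485/223163 + 52093785*I*√2/223163 ≈ 1356.3 + 330.13*I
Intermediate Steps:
f(m) = √2*√m/3 (f(m) = √(m + m)/3 = √(2*m)/3 = (√2*√m)/3 = √2*√m/3)
O(r, t) = 306 - √2*√(-t²)/3 (O(r, t) = 306 - √2*√((0 - t)*t)/3 = 306 - √2*√((-t)*t)/3 = 306 - √2*√(-t²)/3)
439610/O(-948, 158) = 439610/(306 - √2*√(-1*158²)/3) = 439610/(306 - √2*√(-1*24964)/3) = 439610/(306 - √2*√(-24964)/3) = 439610/(306 - √2*158*I/3) = 439610/(306 - 158*I*√2/3)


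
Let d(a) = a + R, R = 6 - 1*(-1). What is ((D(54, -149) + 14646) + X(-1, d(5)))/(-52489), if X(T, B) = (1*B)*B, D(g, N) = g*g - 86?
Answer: -17620/52489 ≈ -0.33569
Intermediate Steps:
R = 7 (R = 6 + 1 = 7)
d(a) = 7 + a (d(a) = a + 7 = 7 + a)
D(g, N) = -86 + g² (D(g, N) = g² - 86 = -86 + g²)
X(T, B) = B² (X(T, B) = B*B = B²)
((D(54, -149) + 14646) + X(-1, d(5)))/(-52489) = (((-86 + 54²) + 14646) + (7 + 5)²)/(-52489) = (((-86 + 2916) + 14646) + 12²)*(-1/52489) = ((2830 + 14646) + 144)*(-1/52489) = (17476 + 144)*(-1/52489) = 17620*(-1/52489) = -17620/52489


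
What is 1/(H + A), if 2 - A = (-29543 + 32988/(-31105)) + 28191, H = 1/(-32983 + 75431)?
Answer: 1320345040/1789147489889 ≈ 0.00073797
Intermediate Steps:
H = 1/42448 ≈ 2.3558e-5
A = 42149158/31105 (A = 2 - ((-29543 + 32988/(-31105)) + 28191) = 2 - ((-29543 + 32988*(-1/31105)) + 28191) = 2 - ((-29543 - 32988/31105) + 28191) = 2 - (-918968003/31105 + 28191) = 2 - 1*(-42086948/31105) = 2 + 42086948/31105 = 42149158/31105 ≈ 1355.1)
1/(H + A) = 1/(1/42448 + 42149158/31105) = 1/(1789147489889/1320345040) = 1320345040/1789147489889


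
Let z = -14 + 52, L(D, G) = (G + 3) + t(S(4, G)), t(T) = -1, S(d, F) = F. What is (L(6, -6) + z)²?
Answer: 1156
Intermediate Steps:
L(D, G) = 2 + G (L(D, G) = (G + 3) - 1 = (3 + G) - 1 = 2 + G)
z = 38
(L(6, -6) + z)² = ((2 - 6) + 38)² = (-4 + 38)² = 34² = 1156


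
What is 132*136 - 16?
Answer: 17936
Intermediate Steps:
132*136 - 16 = 17952 - 16 = 17936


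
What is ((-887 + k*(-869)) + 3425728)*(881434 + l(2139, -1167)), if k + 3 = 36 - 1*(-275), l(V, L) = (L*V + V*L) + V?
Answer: -12972425494217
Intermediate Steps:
l(V, L) = V + 2*L*V (l(V, L) = (L*V + L*V) + V = 2*L*V + V = V + 2*L*V)
k = 308 (k = -3 + (36 - 1*(-275)) = -3 + (36 + 275) = -3 + 311 = 308)
((-887 + k*(-869)) + 3425728)*(881434 + l(2139, -1167)) = ((-887 + 308*(-869)) + 3425728)*(881434 + 2139*(1 + 2*(-1167))) = ((-887 - 267652) + 3425728)*(881434 + 2139*(1 - 2334)) = (-268539 + 3425728)*(881434 + 2139*(-2333)) = 3157189*(881434 - 4990287) = 3157189*(-4108853) = -12972425494217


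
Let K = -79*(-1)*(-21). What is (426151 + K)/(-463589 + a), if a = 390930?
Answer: -424492/72659 ≈ -5.8422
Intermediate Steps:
K = -1659 (K = 79*(-21) = -1659)
(426151 + K)/(-463589 + a) = (426151 - 1659)/(-463589 + 390930) = 424492/(-72659) = 424492*(-1/72659) = -424492/72659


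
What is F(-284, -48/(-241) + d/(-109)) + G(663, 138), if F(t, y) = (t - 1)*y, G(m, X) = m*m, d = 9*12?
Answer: 11552964921/26269 ≈ 4.3979e+5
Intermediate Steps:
d = 108
G(m, X) = m²
F(t, y) = y*(-1 + t) (F(t, y) = (-1 + t)*y = y*(-1 + t))
F(-284, -48/(-241) + d/(-109)) + G(663, 138) = (-48/(-241) + 108/(-109))*(-1 - 284) + 663² = (-48*(-1/241) + 108*(-1/109))*(-285) + 439569 = (48/241 - 108/109)*(-285) + 439569 = -20796/26269*(-285) + 439569 = 5926860/26269 + 439569 = 11552964921/26269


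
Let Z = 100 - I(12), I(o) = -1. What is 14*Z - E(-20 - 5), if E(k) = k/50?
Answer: 2829/2 ≈ 1414.5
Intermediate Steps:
E(k) = k/50 (E(k) = k*(1/50) = k/50)
Z = 101 (Z = 100 - 1*(-1) = 100 + 1 = 101)
14*Z - E(-20 - 5) = 14*101 - (-20 - 5)/50 = 1414 - (-25)/50 = 1414 - 1*(-½) = 1414 + ½ = 2829/2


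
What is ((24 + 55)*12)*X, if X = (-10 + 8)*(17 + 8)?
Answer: -47400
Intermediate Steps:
X = -50 (X = -2*25 = -50)
((24 + 55)*12)*X = ((24 + 55)*12)*(-50) = (79*12)*(-50) = 948*(-50) = -47400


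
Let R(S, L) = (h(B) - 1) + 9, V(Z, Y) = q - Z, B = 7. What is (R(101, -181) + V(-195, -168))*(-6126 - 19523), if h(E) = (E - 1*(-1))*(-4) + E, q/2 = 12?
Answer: -5181098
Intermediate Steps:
q = 24 (q = 2*12 = 24)
V(Z, Y) = 24 - Z
h(E) = -4 - 3*E (h(E) = (E + 1)*(-4) + E = (1 + E)*(-4) + E = (-4 - 4*E) + E = -4 - 3*E)
R(S, L) = -17 (R(S, L) = ((-4 - 3*7) - 1) + 9 = ((-4 - 21) - 1) + 9 = (-25 - 1) + 9 = -26 + 9 = -17)
(R(101, -181) + V(-195, -168))*(-6126 - 19523) = (-17 + (24 - 1*(-195)))*(-6126 - 19523) = (-17 + (24 + 195))*(-25649) = (-17 + 219)*(-25649) = 202*(-25649) = -5181098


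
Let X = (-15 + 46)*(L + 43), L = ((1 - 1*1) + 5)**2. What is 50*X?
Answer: 105400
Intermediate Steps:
L = 25 (L = ((1 - 1) + 5)**2 = (0 + 5)**2 = 5**2 = 25)
X = 2108 (X = (-15 + 46)*(25 + 43) = 31*68 = 2108)
50*X = 50*2108 = 105400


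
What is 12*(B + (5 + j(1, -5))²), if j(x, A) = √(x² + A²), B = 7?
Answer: 696 + 120*√26 ≈ 1307.9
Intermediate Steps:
j(x, A) = √(A² + x²)
12*(B + (5 + j(1, -5))²) = 12*(7 + (5 + √((-5)² + 1²))²) = 12*(7 + (5 + √(25 + 1))²) = 12*(7 + (5 + √26)²) = 84 + 12*(5 + √26)²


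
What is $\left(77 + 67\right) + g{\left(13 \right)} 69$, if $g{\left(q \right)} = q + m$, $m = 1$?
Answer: $1110$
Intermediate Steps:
$g{\left(q \right)} = 1 + q$ ($g{\left(q \right)} = q + 1 = 1 + q$)
$\left(77 + 67\right) + g{\left(13 \right)} 69 = \left(77 + 67\right) + \left(1 + 13\right) 69 = 144 + 14 \cdot 69 = 144 + 966 = 1110$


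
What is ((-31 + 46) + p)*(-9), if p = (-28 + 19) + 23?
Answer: -261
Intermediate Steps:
p = 14 (p = -9 + 23 = 14)
((-31 + 46) + p)*(-9) = ((-31 + 46) + 14)*(-9) = (15 + 14)*(-9) = 29*(-9) = -261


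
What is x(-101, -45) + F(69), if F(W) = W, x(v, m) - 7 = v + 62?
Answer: 37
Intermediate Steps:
x(v, m) = 69 + v (x(v, m) = 7 + (v + 62) = 7 + (62 + v) = 69 + v)
x(-101, -45) + F(69) = (69 - 101) + 69 = -32 + 69 = 37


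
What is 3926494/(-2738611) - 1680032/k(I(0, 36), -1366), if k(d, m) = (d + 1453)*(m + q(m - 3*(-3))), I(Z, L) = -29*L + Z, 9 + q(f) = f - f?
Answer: 2392792052302/1540126361125 ≈ 1.5536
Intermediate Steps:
q(f) = -9 (q(f) = -9 + (f - f) = -9 + 0 = -9)
I(Z, L) = Z - 29*L
k(d, m) = (-9 + m)*(1453 + d) (k(d, m) = (d + 1453)*(m - 9) = (1453 + d)*(-9 + m) = (-9 + m)*(1453 + d))
3926494/(-2738611) - 1680032/k(I(0, 36), -1366) = 3926494/(-2738611) - 1680032/(-13077 - 9*(0 - 29*36) + 1453*(-1366) + (0 - 29*36)*(-1366)) = 3926494*(-1/2738611) - 1680032/(-13077 - 9*(0 - 1044) - 1984798 + (0 - 1044)*(-1366)) = -3926494/2738611 - 1680032/(-13077 - 9*(-1044) - 1984798 - 1044*(-1366)) = -3926494/2738611 - 1680032/(-13077 + 9396 - 1984798 + 1426104) = -3926494/2738611 - 1680032/(-562375) = -3926494/2738611 - 1680032*(-1/562375) = -3926494/2738611 + 1680032/562375 = 2392792052302/1540126361125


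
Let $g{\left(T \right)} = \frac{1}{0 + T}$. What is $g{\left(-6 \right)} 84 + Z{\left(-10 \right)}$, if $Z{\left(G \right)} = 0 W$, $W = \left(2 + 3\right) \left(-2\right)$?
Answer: $-14$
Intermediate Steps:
$W = -10$ ($W = 5 \left(-2\right) = -10$)
$g{\left(T \right)} = \frac{1}{T}$
$Z{\left(G \right)} = 0$ ($Z{\left(G \right)} = 0 \left(-10\right) = 0$)
$g{\left(-6 \right)} 84 + Z{\left(-10 \right)} = \frac{1}{-6} \cdot 84 + 0 = \left(- \frac{1}{6}\right) 84 + 0 = -14 + 0 = -14$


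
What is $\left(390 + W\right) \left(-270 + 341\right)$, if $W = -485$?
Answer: $-6745$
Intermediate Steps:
$\left(390 + W\right) \left(-270 + 341\right) = \left(390 - 485\right) \left(-270 + 341\right) = \left(-95\right) 71 = -6745$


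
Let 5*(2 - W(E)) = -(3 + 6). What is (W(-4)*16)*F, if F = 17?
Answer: 5168/5 ≈ 1033.6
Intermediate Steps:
W(E) = 19/5 (W(E) = 2 - (-1)*(3 + 6)/5 = 2 - (-1)*9/5 = 2 - ⅕*(-9) = 2 + 9/5 = 19/5)
(W(-4)*16)*F = ((19/5)*16)*17 = (304/5)*17 = 5168/5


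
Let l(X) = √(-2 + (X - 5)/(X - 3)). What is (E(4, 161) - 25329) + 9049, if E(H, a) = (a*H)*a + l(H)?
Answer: 87404 + I*√3 ≈ 87404.0 + 1.732*I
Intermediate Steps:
l(X) = √(-2 + (-5 + X)/(-3 + X))
E(H, a) = √((1 - H)/(-3 + H)) + H*a² (E(H, a) = (a*H)*a + √((1 - H)/(-3 + H)) = (H*a)*a + √((1 - H)/(-3 + H)) = H*a² + √((1 - H)/(-3 + H)) = √((1 - H)/(-3 + H)) + H*a²)
(E(4, 161) - 25329) + 9049 = ((√((1 - 1*4)/(-3 + 4)) + 4*161²) - 25329) + 9049 = ((√((1 - 4)/1) + 4*25921) - 25329) + 9049 = ((√(1*(-3)) + 103684) - 25329) + 9049 = ((√(-3) + 103684) - 25329) + 9049 = ((I*√3 + 103684) - 25329) + 9049 = ((103684 + I*√3) - 25329) + 9049 = (78355 + I*√3) + 9049 = 87404 + I*√3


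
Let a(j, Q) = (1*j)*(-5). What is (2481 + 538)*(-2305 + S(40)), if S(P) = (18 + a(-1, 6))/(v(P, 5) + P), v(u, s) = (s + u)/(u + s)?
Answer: -285241158/41 ≈ -6.9571e+6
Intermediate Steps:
a(j, Q) = -5*j (a(j, Q) = j*(-5) = -5*j)
v(u, s) = 1 (v(u, s) = (s + u)/(s + u) = 1)
S(P) = 23/(1 + P) (S(P) = (18 - 5*(-1))/(1 + P) = (18 + 5)/(1 + P) = 23/(1 + P))
(2481 + 538)*(-2305 + S(40)) = (2481 + 538)*(-2305 + 23/(1 + 40)) = 3019*(-2305 + 23/41) = 3019*(-94482/41) = -285241158/41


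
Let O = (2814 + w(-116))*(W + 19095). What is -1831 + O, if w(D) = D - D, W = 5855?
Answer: 70207469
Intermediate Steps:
w(D) = 0
O = 70209300 (O = (2814 + 0)*(5855 + 19095) = 2814*24950 = 70209300)
-1831 + O = -1831 + 70209300 = 70207469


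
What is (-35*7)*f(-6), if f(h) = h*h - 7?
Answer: -7105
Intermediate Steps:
f(h) = -7 + h² (f(h) = h² - 7 = -7 + h²)
(-35*7)*f(-6) = (-35*7)*(-7 + (-6)²) = -245*(-7 + 36) = -245*29 = -7105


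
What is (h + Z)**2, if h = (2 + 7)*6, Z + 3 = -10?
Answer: 1681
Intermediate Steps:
Z = -13 (Z = -3 - 10 = -13)
h = 54 (h = 9*6 = 54)
(h + Z)**2 = (54 - 13)**2 = 41**2 = 1681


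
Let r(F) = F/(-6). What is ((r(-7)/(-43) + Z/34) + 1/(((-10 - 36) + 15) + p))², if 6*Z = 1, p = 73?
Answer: 9409/3770451216 ≈ 2.4955e-6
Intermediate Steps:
r(F) = -F/6 (r(F) = F*(-⅙) = -F/6)
Z = ⅙ (Z = (⅙)*1 = ⅙ ≈ 0.16667)
((r(-7)/(-43) + Z/34) + 1/(((-10 - 36) + 15) + p))² = ((-⅙*(-7)/(-43) + (⅙)/34) + 1/(((-10 - 36) + 15) + 73))² = (((7/6)*(-1/43) + (⅙)*(1/34)) + 1/((-46 + 15) + 73))² = ((-7/258 + 1/204) + 1/(-31 + 73))² = (-65/2924 + 1/42)² = (97/61404)² = 9409/3770451216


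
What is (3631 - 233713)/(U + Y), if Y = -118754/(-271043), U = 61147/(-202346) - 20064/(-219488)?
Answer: -4555359590788862556/4501458340217 ≈ -1.0120e+6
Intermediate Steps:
U = -15396649/73046906 (U = 61147*(-1/202346) - 20064*(-1/219488) = -61147/202346 + 33/361 = -15396649/73046906 ≈ -0.21078)
Y = 118754/271043 (Y = -118754*(-1/271043) = 118754/271043 ≈ 0.43814)
(3631 - 233713)/(U + Y) = (3631 - 233713)/(-15396649/73046906 + 118754/271043) = -230082/4501458340217/19798852542958 = -230082*19798852542958/4501458340217 = -4555359590788862556/4501458340217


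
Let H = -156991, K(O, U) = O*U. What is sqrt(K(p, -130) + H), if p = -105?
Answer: I*sqrt(143341) ≈ 378.6*I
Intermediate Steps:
sqrt(K(p, -130) + H) = sqrt(-105*(-130) - 156991) = sqrt(13650 - 156991) = sqrt(-143341) = I*sqrt(143341)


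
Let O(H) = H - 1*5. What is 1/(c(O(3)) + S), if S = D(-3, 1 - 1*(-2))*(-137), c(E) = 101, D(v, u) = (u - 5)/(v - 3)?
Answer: 3/166 ≈ 0.018072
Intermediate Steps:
O(H) = -5 + H (O(H) = H - 5 = -5 + H)
D(v, u) = (-5 + u)/(-3 + v)
S = -137/3 (S = ((-5 + (1 - 1*(-2)))/(-3 - 3))*(-137) = ((-5 + (1 + 2))/(-6))*(-137) = -(-5 + 3)/6*(-137) = -⅙*(-2)*(-137) = (⅓)*(-137) = -137/3 ≈ -45.667)
1/(c(O(3)) + S) = 1/(101 - 137/3) = 1/(166/3) = 3/166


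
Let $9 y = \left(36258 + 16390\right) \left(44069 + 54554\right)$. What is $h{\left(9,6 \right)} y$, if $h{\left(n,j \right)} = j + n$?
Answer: $\frac{25961518520}{3} \approx 8.6538 \cdot 10^{9}$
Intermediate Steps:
$y = \frac{5192303704}{9}$ ($y = \frac{\left(36258 + 16390\right) \left(44069 + 54554\right)}{9} = \frac{52648 \cdot 98623}{9} = \frac{1}{9} \cdot 5192303704 = \frac{5192303704}{9} \approx 5.7692 \cdot 10^{8}$)
$h{\left(9,6 \right)} y = \left(6 + 9\right) \frac{5192303704}{9} = 15 \cdot \frac{5192303704}{9} = \frac{25961518520}{3}$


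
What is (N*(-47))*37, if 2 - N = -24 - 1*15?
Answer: -71299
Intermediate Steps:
N = 41 (N = 2 - (-24 - 1*15) = 2 - (-24 - 15) = 2 - 1*(-39) = 2 + 39 = 41)
(N*(-47))*37 = (41*(-47))*37 = -1927*37 = -71299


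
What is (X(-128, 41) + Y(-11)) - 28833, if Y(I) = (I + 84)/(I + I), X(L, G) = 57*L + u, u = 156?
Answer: -791479/22 ≈ -35976.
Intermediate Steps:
X(L, G) = 156 + 57*L (X(L, G) = 57*L + 156 = 156 + 57*L)
Y(I) = (84 + I)/(2*I) (Y(I) = (84 + I)/((2*I)) = (84 + I)*(1/(2*I)) = (84 + I)/(2*I))
(X(-128, 41) + Y(-11)) - 28833 = ((156 + 57*(-128)) + (½)*(84 - 11)/(-11)) - 28833 = ((156 - 7296) + (½)*(-1/11)*73) - 28833 = (-7140 - 73/22) - 28833 = -157153/22 - 28833 = -791479/22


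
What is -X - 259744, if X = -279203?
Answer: 19459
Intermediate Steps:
-X - 259744 = -1*(-279203) - 259744 = 279203 - 259744 = 19459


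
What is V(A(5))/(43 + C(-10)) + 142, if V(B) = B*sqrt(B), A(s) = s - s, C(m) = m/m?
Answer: 142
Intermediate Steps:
C(m) = 1
A(s) = 0
V(B) = B**(3/2)
V(A(5))/(43 + C(-10)) + 142 = 0**(3/2)/(43 + 1) + 142 = 0/44 + 142 = 0*(1/44) + 142 = 0 + 142 = 142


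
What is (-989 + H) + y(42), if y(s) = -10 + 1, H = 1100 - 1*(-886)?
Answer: 988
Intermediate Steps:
H = 1986 (H = 1100 + 886 = 1986)
y(s) = -9
(-989 + H) + y(42) = (-989 + 1986) - 9 = 997 - 9 = 988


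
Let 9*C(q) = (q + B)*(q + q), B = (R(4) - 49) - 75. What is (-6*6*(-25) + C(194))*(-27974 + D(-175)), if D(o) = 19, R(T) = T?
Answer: -1029079460/9 ≈ -1.1434e+8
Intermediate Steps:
B = -120 (B = (4 - 49) - 75 = -45 - 75 = -120)
C(q) = 2*q*(-120 + q)/9 (C(q) = ((q - 120)*(q + q))/9 = ((-120 + q)*(2*q))/9 = (2*q*(-120 + q))/9 = 2*q*(-120 + q)/9)
(-6*6*(-25) + C(194))*(-27974 + D(-175)) = (-6*6*(-25) + (2/9)*194*(-120 + 194))*(-27974 + 19) = (-36*(-25) + (2/9)*194*74)*(-27955) = (900 + 28712/9)*(-27955) = (36812/9)*(-27955) = -1029079460/9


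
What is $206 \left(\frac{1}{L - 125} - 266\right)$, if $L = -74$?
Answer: $- \frac{10904610}{199} \approx -54797.0$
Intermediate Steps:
$206 \left(\frac{1}{L - 125} - 266\right) = 206 \left(\frac{1}{-74 - 125} - 266\right) = 206 \left(\frac{1}{-199} - 266\right) = 206 \left(- \frac{1}{199} - 266\right) = 206 \left(- \frac{52935}{199}\right) = - \frac{10904610}{199}$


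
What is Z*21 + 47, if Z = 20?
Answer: 467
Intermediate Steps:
Z*21 + 47 = 20*21 + 47 = 420 + 47 = 467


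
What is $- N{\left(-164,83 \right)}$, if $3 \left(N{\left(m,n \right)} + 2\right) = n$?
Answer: $- \frac{77}{3} \approx -25.667$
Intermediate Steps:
$N{\left(m,n \right)} = -2 + \frac{n}{3}$
$- N{\left(-164,83 \right)} = - (-2 + \frac{1}{3} \cdot 83) = - (-2 + \frac{83}{3}) = \left(-1\right) \frac{77}{3} = - \frac{77}{3}$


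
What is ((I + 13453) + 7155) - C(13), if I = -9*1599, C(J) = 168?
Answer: 6049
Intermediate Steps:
I = -14391
((I + 13453) + 7155) - C(13) = ((-14391 + 13453) + 7155) - 1*168 = (-938 + 7155) - 168 = 6217 - 168 = 6049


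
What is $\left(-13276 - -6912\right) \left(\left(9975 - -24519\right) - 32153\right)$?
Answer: $-14898124$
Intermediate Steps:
$\left(-13276 - -6912\right) \left(\left(9975 - -24519\right) - 32153\right) = \left(-13276 + 6912\right) \left(\left(9975 + 24519\right) - 32153\right) = - 6364 \left(34494 - 32153\right) = \left(-6364\right) 2341 = -14898124$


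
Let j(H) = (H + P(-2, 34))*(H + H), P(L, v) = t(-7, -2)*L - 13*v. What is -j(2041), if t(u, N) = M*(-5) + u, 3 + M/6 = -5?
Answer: -4624906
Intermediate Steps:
M = -48 (M = -18 + 6*(-5) = -18 - 30 = -48)
t(u, N) = 240 + u (t(u, N) = -48*(-5) + u = 240 + u)
P(L, v) = -13*v + 233*L (P(L, v) = (240 - 7)*L - 13*v = 233*L - 13*v = -13*v + 233*L)
j(H) = 2*H*(-908 + H) (j(H) = (H + (-13*34 + 233*(-2)))*(H + H) = (H + (-442 - 466))*(2*H) = (H - 908)*(2*H) = (-908 + H)*(2*H) = 2*H*(-908 + H))
-j(2041) = -2*2041*(-908 + 2041) = -2*2041*1133 = -1*4624906 = -4624906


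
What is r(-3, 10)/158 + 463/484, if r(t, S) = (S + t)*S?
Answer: 53517/38236 ≈ 1.3996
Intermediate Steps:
r(t, S) = S*(S + t)
r(-3, 10)/158 + 463/484 = (10*(10 - 3))/158 + 463/484 = (10*7)*(1/158) + 463*(1/484) = 70*(1/158) + 463/484 = 35/79 + 463/484 = 53517/38236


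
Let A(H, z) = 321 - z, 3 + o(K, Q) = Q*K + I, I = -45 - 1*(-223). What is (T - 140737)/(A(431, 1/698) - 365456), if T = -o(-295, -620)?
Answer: 226020776/254864231 ≈ 0.88683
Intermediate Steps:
I = 178 (I = -45 + 223 = 178)
o(K, Q) = 175 + K*Q (o(K, Q) = -3 + (Q*K + 178) = -3 + (K*Q + 178) = -3 + (178 + K*Q) = 175 + K*Q)
T = -183075 (T = -(175 - 295*(-620)) = -(175 + 182900) = -1*183075 = -183075)
(T - 140737)/(A(431, 1/698) - 365456) = (-183075 - 140737)/((321 - 1/698) - 365456) = -323812/((321 - 1*1/698) - 365456) = -323812/((321 - 1/698) - 365456) = -323812/(224057/698 - 365456) = -323812/(-254864231/698) = -323812*(-698/254864231) = 226020776/254864231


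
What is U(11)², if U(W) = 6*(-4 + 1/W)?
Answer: 66564/121 ≈ 550.12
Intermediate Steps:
U(W) = -24 + 6/W
U(11)² = (-24 + 6/11)² = (-258/11)² = 66564/121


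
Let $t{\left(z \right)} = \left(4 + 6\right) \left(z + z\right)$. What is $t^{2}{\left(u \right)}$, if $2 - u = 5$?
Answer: $3600$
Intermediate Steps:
$u = -3$ ($u = 2 - 5 = -3$)
$t{\left(z \right)} = 20 z$ ($t{\left(z \right)} = 10 \cdot 2 z = 20 z$)
$t^{2}{\left(u \right)} = \left(20 \left(-3\right)\right)^{2} = \left(-60\right)^{2} = 3600$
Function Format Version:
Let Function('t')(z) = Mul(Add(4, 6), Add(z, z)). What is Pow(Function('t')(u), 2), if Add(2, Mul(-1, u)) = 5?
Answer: 3600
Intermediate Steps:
u = -3 (u = Add(2, Mul(-1, 5)) = Add(2, -5) = -3)
Function('t')(z) = Mul(20, z) (Function('t')(z) = Mul(10, Mul(2, z)) = Mul(20, z))
Pow(Function('t')(u), 2) = Pow(Mul(20, -3), 2) = Pow(-60, 2) = 3600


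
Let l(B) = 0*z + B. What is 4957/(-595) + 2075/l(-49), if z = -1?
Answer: -211074/4165 ≈ -50.678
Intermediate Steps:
l(B) = B (l(B) = 0*(-1) + B = 0 + B = B)
4957/(-595) + 2075/l(-49) = 4957/(-595) + 2075/(-49) = 4957*(-1/595) + 2075*(-1/49) = -4957/595 - 2075/49 = -211074/4165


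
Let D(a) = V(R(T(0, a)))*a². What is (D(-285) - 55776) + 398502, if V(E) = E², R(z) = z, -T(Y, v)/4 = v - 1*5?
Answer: 109296702726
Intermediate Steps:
T(Y, v) = 20 - 4*v (T(Y, v) = -4*(v - 1*5) = -4*(v - 5) = -4*(-5 + v) = 20 - 4*v)
D(a) = a²*(20 - 4*a)² (D(a) = (20 - 4*a)²*a² = a²*(20 - 4*a)²)
(D(-285) - 55776) + 398502 = (16*(-285)²*(-5 - 285)² - 55776) + 398502 = (16*81225*(-290)² - 55776) + 398502 = (16*81225*84100 - 55776) + 398502 = (109296360000 - 55776) + 398502 = 109296304224 + 398502 = 109296702726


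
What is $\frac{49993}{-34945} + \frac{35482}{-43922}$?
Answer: $- \frac{1717855518}{767427145} \approx -2.2385$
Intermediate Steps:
$\frac{49993}{-34945} + \frac{35482}{-43922} = 49993 \left(- \frac{1}{34945}\right) + 35482 \left(- \frac{1}{43922}\right) = - \frac{49993}{34945} - \frac{17741}{21961} = - \frac{1717855518}{767427145}$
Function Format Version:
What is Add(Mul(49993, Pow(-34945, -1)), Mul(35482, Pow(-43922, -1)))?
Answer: Rational(-1717855518, 767427145) ≈ -2.2385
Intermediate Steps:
Add(Mul(49993, Pow(-34945, -1)), Mul(35482, Pow(-43922, -1))) = Add(Mul(49993, Rational(-1, 34945)), Mul(35482, Rational(-1, 43922))) = Add(Rational(-49993, 34945), Rational(-17741, 21961)) = Rational(-1717855518, 767427145)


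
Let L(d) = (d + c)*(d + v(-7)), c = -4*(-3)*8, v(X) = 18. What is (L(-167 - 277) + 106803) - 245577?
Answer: 9474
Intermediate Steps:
c = 96 (c = 12*8 = 96)
L(d) = (18 + d)*(96 + d) (L(d) = (d + 96)*(d + 18) = (96 + d)*(18 + d) = (18 + d)*(96 + d))
(L(-167 - 277) + 106803) - 245577 = ((1728 + (-167 - 277)² + 114*(-167 - 277)) + 106803) - 245577 = ((1728 + (-444)² + 114*(-444)) + 106803) - 245577 = ((1728 + 197136 - 50616) + 106803) - 245577 = (148248 + 106803) - 245577 = 255051 - 245577 = 9474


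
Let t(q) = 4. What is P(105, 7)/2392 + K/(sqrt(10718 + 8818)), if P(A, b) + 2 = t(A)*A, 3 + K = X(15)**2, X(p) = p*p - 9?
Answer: 209/1196 + 15551*sqrt(1221)/1628 ≈ 333.96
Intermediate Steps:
X(p) = -9 + p**2 (X(p) = p**2 - 9 = -9 + p**2)
K = 46653 (K = -3 + (-9 + 15**2)**2 = -3 + (-9 + 225)**2 = -3 + 216**2 = -3 + 46656 = 46653)
P(A, b) = -2 + 4*A
P(105, 7)/2392 + K/(sqrt(10718 + 8818)) = (-2 + 4*105)/2392 + 46653/(sqrt(10718 + 8818)) = (-2 + 420)*(1/2392) + 46653/(sqrt(19536)) = 418*(1/2392) + 46653/((4*sqrt(1221))) = 209/1196 + 46653*(sqrt(1221)/4884) = 209/1196 + 15551*sqrt(1221)/1628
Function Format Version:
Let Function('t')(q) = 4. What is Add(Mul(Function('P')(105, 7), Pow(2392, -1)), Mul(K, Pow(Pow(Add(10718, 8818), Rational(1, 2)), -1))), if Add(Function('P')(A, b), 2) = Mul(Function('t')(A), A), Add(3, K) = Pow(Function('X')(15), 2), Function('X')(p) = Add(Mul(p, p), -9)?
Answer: Add(Rational(209, 1196), Mul(Rational(15551, 1628), Pow(1221, Rational(1, 2)))) ≈ 333.96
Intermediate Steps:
Function('X')(p) = Add(-9, Pow(p, 2)) (Function('X')(p) = Add(Pow(p, 2), -9) = Add(-9, Pow(p, 2)))
K = 46653 (K = Add(-3, Pow(Add(-9, Pow(15, 2)), 2)) = Add(-3, Pow(Add(-9, 225), 2)) = Add(-3, Pow(216, 2)) = Add(-3, 46656) = 46653)
Function('P')(A, b) = Add(-2, Mul(4, A))
Add(Mul(Function('P')(105, 7), Pow(2392, -1)), Mul(K, Pow(Pow(Add(10718, 8818), Rational(1, 2)), -1))) = Add(Mul(Add(-2, Mul(4, 105)), Pow(2392, -1)), Mul(46653, Pow(Pow(Add(10718, 8818), Rational(1, 2)), -1))) = Add(Mul(Add(-2, 420), Rational(1, 2392)), Mul(46653, Pow(Pow(19536, Rational(1, 2)), -1))) = Add(Mul(418, Rational(1, 2392)), Mul(46653, Pow(Mul(4, Pow(1221, Rational(1, 2))), -1))) = Add(Rational(209, 1196), Mul(46653, Mul(Rational(1, 4884), Pow(1221, Rational(1, 2))))) = Add(Rational(209, 1196), Mul(Rational(15551, 1628), Pow(1221, Rational(1, 2))))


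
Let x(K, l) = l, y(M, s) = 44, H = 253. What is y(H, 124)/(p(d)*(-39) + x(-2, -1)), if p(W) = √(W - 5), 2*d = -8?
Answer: -22/6845 + 2574*I/6845 ≈ -0.003214 + 0.37604*I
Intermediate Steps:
d = -4 (d = (½)*(-8) = -4)
p(W) = √(-5 + W)
y(H, 124)/(p(d)*(-39) + x(-2, -1)) = 44/(√(-5 - 4)*(-39) - 1) = 44/(√(-9)*(-39) - 1) = 44/((3*I)*(-39) - 1) = 44/(-117*I - 1) = 44/(-1 - 117*I) = 44*((-1 + 117*I)/13690) = 22*(-1 + 117*I)/6845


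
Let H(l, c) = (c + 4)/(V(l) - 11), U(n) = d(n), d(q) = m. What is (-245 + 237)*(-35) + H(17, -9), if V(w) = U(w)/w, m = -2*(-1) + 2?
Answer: 51325/183 ≈ 280.46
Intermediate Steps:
m = 4 (m = 2 + 2 = 4)
d(q) = 4
U(n) = 4
V(w) = 4/w
H(l, c) = (4 + c)/(-11 + 4/l) (H(l, c) = (c + 4)/(4/l - 11) = (4 + c)/(-11 + 4/l))
(-245 + 237)*(-35) + H(17, -9) = (-245 + 237)*(-35) - 1*17*(4 - 9)/(-4 + 11*17) = -8*(-35) - 1*17*(-5)/(-4 + 187) = 280 - 1*17*(-5)/183 = 280 - 1*17*1/183*(-5) = 280 + 85/183 = 51325/183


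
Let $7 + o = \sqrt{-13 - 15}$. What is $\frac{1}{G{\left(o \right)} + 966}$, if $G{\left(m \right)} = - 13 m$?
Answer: $\frac{151}{160283} + \frac{26 i \sqrt{7}}{1121981} \approx 0.00094208 + 6.1311 \cdot 10^{-5} i$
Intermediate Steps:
$o = -7 + 2 i \sqrt{7}$ ($o = -7 + \sqrt{-13 - 15} = -7 + \sqrt{-28} = -7 + 2 i \sqrt{7} \approx -7.0 + 5.2915 i$)
$\frac{1}{G{\left(o \right)} + 966} = \frac{1}{- 13 \left(-7 + 2 i \sqrt{7}\right) + 966} = \frac{1}{\left(91 - 26 i \sqrt{7}\right) + 966} = \frac{1}{1057 - 26 i \sqrt{7}}$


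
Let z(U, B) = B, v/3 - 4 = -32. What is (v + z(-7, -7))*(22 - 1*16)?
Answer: -546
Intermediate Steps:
v = -84 (v = 12 + 3*(-32) = 12 - 96 = -84)
(v + z(-7, -7))*(22 - 1*16) = (-84 - 7)*(22 - 1*16) = -91*(22 - 16) = -91*6 = -546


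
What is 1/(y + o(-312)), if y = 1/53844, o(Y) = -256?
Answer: -53844/13784063 ≈ -0.0039063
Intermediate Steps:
y = 1/53844 ≈ 1.8572e-5
1/(y + o(-312)) = 1/(1/53844 - 256) = 1/(-13784063/53844) = -53844/13784063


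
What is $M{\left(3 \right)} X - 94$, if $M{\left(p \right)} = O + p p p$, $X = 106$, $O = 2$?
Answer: $2980$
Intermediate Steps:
$M{\left(p \right)} = 2 + p^{3}$ ($M{\left(p \right)} = 2 + p p p = 2 + p^{2} p = 2 + p^{3}$)
$M{\left(3 \right)} X - 94 = \left(2 + 3^{3}\right) 106 - 94 = \left(2 + 27\right) 106 - 94 = 29 \cdot 106 - 94 = 3074 - 94 = 2980$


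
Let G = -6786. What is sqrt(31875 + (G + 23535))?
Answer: 4*sqrt(3039) ≈ 220.51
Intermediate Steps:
sqrt(31875 + (G + 23535)) = sqrt(31875 + (-6786 + 23535)) = sqrt(31875 + 16749) = sqrt(48624) = 4*sqrt(3039)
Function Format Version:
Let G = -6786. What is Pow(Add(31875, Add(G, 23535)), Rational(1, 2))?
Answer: Mul(4, Pow(3039, Rational(1, 2))) ≈ 220.51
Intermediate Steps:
Pow(Add(31875, Add(G, 23535)), Rational(1, 2)) = Pow(Add(31875, Add(-6786, 23535)), Rational(1, 2)) = Pow(Add(31875, 16749), Rational(1, 2)) = Pow(48624, Rational(1, 2)) = Mul(4, Pow(3039, Rational(1, 2)))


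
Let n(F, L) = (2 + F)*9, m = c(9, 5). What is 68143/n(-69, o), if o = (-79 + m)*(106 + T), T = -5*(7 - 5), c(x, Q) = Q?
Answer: -68143/603 ≈ -113.01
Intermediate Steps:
T = -10 (T = -5*2 = -10)
m = 5
o = -7104 (o = (-79 + 5)*(106 - 10) = -74*96 = -7104)
n(F, L) = 18 + 9*F
68143/n(-69, o) = 68143/(18 + 9*(-69)) = 68143/(18 - 621) = 68143/(-603) = 68143*(-1/603) = -68143/603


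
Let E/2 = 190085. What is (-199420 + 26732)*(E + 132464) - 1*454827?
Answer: -88526195019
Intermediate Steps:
E = 380170 (E = 2*190085 = 380170)
(-199420 + 26732)*(E + 132464) - 1*454827 = (-199420 + 26732)*(380170 + 132464) - 1*454827 = -172688*512634 - 454827 = -88525740192 - 454827 = -88526195019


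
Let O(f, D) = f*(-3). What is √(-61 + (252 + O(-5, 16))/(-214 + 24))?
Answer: I*√2252830/190 ≈ 7.8997*I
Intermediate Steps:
O(f, D) = -3*f
√(-61 + (252 + O(-5, 16))/(-214 + 24)) = √(-61 + (252 - 3*(-5))/(-214 + 24)) = √(-61 + (252 + 15)/(-190)) = √(-61 + 267*(-1/190)) = √(-61 - 267/190) = √(-11857/190) = I*√2252830/190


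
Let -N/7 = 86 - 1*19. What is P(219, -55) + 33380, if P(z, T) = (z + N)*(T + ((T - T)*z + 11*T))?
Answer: 198380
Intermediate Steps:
N = -469 (N = -7*(86 - 1*19) = -7*(86 - 19) = -7*67 = -469)
P(z, T) = 12*T*(-469 + z) (P(z, T) = (z - 469)*(T + ((T - T)*z + 11*T)) = (-469 + z)*(T + (0*z + 11*T)) = (-469 + z)*(T + (0 + 11*T)) = (-469 + z)*(T + 11*T) = (-469 + z)*(12*T) = 12*T*(-469 + z))
P(219, -55) + 33380 = 12*(-55)*(-469 + 219) + 33380 = 12*(-55)*(-250) + 33380 = 165000 + 33380 = 198380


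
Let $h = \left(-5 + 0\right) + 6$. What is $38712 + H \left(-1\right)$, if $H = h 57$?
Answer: $38655$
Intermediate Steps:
$h = 1$ ($h = -5 + 6 = 1$)
$H = 57$ ($H = 1 \cdot 57 = 57$)
$38712 + H \left(-1\right) = 38712 + 57 \left(-1\right) = 38712 - 57 = 38655$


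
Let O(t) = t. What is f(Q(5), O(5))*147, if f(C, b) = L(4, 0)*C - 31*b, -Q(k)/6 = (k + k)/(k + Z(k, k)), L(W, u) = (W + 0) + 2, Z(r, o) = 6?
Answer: -303555/11 ≈ -27596.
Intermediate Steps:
L(W, u) = 2 + W (L(W, u) = W + 2 = 2 + W)
Q(k) = -12*k/(6 + k) (Q(k) = -6*(k + k)/(k + 6) = -6*2*k/(6 + k) = -12*k/(6 + k))
f(C, b) = -31*b + 6*C (f(C, b) = (2 + 4)*C - 31*b = 6*C - 31*b = -31*b + 6*C)
f(Q(5), O(5))*147 = (-31*5 + 6*(-12*5/(6 + 5)))*147 = (-155 + 6*(-12*5/11))*147 = (-155 + 6*(-12*5*1/11))*147 = (-155 + 6*(-60/11))*147 = (-155 - 360/11)*147 = -2065/11*147 = -303555/11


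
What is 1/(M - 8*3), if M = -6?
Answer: -1/30 ≈ -0.033333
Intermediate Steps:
1/(M - 8*3) = 1/(-6 - 8*3) = 1/(-6 - 24) = 1/(-30) = -1/30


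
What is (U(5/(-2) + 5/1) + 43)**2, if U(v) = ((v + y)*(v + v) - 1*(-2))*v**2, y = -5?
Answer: 32761/64 ≈ 511.89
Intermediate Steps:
U(v) = v**2*(2 + 2*v*(-5 + v)) (U(v) = ((v - 5)*(v + v) - 1*(-2))*v**2 = ((-5 + v)*(2*v) + 2)*v**2 = (2*v*(-5 + v) + 2)*v**2 = (2 + 2*v*(-5 + v))*v**2 = v**2*(2 + 2*v*(-5 + v)))
(U(5/(-2) + 5/1) + 43)**2 = (2*(5/(-2) + 5/1)**2*(1 + (5/(-2) + 5/1)**2 - 5*(5/(-2) + 5/1)) + 43)**2 = (2*(5*(-1/2) + 5*1)**2*(1 + (5*(-1/2) + 5*1)**2 - 5*(5*(-1/2) + 5*1)) + 43)**2 = (2*(-5/2 + 5)**2*(1 + (-5/2 + 5)**2 - 5*(-5/2 + 5)) + 43)**2 = (2*(5/2)**2*(1 + (5/2)**2 - 5*5/2) + 43)**2 = (2*(25/4)*(1 + 25/4 - 25/2) + 43)**2 = (2*(25/4)*(-21/4) + 43)**2 = (-525/8 + 43)**2 = (-181/8)**2 = 32761/64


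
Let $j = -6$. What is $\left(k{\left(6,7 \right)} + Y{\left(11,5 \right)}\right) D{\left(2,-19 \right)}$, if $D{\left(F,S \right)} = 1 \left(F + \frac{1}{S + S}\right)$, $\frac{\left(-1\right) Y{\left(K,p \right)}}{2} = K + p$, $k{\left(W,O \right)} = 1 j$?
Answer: $-75$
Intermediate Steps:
$k{\left(W,O \right)} = -6$ ($k{\left(W,O \right)} = 1 \left(-6\right) = -6$)
$Y{\left(K,p \right)} = - 2 K - 2 p$ ($Y{\left(K,p \right)} = - 2 \left(K + p\right) = - 2 K - 2 p$)
$D{\left(F,S \right)} = F + \frac{1}{2 S}$ ($D{\left(F,S \right)} = 1 \left(F + \frac{1}{2 S}\right) = F + \frac{1}{2 S}$)
$\left(k{\left(6,7 \right)} + Y{\left(11,5 \right)}\right) D{\left(2,-19 \right)} = \left(-6 - 32\right) \left(2 + \frac{1}{2 \left(-19\right)}\right) = \left(-6 - 32\right) \left(2 + \frac{1}{2} \left(- \frac{1}{19}\right)\right) = \left(-6 - 32\right) \left(2 - \frac{1}{38}\right) = \left(-38\right) \frac{75}{38} = -75$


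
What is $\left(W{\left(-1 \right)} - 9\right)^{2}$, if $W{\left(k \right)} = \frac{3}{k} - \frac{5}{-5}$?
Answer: $121$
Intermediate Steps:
$W{\left(k \right)} = 1 + \frac{3}{k}$ ($W{\left(k \right)} = \frac{3}{k} - -1 = \frac{3}{k} + 1 = 1 + \frac{3}{k}$)
$\left(W{\left(-1 \right)} - 9\right)^{2} = \left(\frac{3 - 1}{-1} - 9\right)^{2} = \left(\left(-1\right) 2 - 9\right)^{2} = \left(-2 - 9\right)^{2} = \left(-11\right)^{2} = 121$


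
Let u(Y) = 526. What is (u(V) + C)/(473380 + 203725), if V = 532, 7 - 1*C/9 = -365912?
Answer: 253369/52085 ≈ 4.8645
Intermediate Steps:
C = 3293271 (C = 63 - 9*(-365912) = 63 + 3293208 = 3293271)
(u(V) + C)/(473380 + 203725) = (526 + 3293271)/(473380 + 203725) = 3293797/677105 = 3293797*(1/677105) = 253369/52085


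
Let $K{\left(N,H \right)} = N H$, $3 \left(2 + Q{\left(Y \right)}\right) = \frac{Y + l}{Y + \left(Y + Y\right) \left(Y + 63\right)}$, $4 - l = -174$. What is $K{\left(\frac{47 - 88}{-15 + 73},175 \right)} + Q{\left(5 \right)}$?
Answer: $- \frac{4990797}{39730} \approx -125.62$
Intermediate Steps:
$l = 178$ ($l = 4 - -174 = 4 + 174 = 178$)
$Q{\left(Y \right)} = -2 + \frac{178 + Y}{3 \left(Y + 2 Y \left(63 + Y\right)\right)}$ ($Q{\left(Y \right)} = -2 + \frac{\left(Y + 178\right) \frac{1}{Y + \left(Y + Y\right) \left(Y + 63\right)}}{3} = -2 + \frac{\left(178 + Y\right) \frac{1}{Y + 2 Y \left(63 + Y\right)}}{3} = -2 + \frac{\frac{1}{Y + 2 Y \left(63 + Y\right)} \left(178 + Y\right)}{3} = -2 + \frac{178 + Y}{3 \left(Y + 2 Y \left(63 + Y\right)\right)}$)
$K{\left(N,H \right)} = H N$
$K{\left(\frac{47 - 88}{-15 + 73},175 \right)} + Q{\left(5 \right)} = 175 \frac{47 - 88}{-15 + 73} + \frac{178 - 3805 - 12 \cdot 5^{2}}{3 \cdot 5 \left(127 + 2 \cdot 5\right)} = 175 \left(- \frac{41}{58}\right) + \frac{1}{3} \cdot \frac{1}{5} \frac{1}{127 + 10} \left(178 - 3805 - 300\right) = 175 \left(\left(-41\right) \frac{1}{58}\right) + \frac{1}{3} \cdot \frac{1}{5} \cdot \frac{1}{137} \left(178 - 3805 - 300\right) = 175 \left(- \frac{41}{58}\right) + \frac{1}{3} \cdot \frac{1}{5} \cdot \frac{1}{137} \left(-3927\right) = - \frac{7175}{58} - \frac{1309}{685} = - \frac{4990797}{39730}$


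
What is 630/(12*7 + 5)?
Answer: 630/89 ≈ 7.0787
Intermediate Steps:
630/(12*7 + 5) = 630/(84 + 5) = 630/89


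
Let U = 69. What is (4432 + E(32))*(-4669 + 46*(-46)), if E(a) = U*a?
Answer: -45052400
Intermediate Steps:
E(a) = 69*a
(4432 + E(32))*(-4669 + 46*(-46)) = (4432 + 69*32)*(-4669 + 46*(-46)) = (4432 + 2208)*(-4669 - 2116) = 6640*(-6785) = -45052400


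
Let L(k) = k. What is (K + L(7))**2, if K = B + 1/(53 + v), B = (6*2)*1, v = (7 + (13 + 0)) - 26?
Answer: 799236/2209 ≈ 361.81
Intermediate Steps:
v = -6 (v = (7 + 13) - 26 = 20 - 26 = -6)
B = 12 (B = 12*1 = 12)
K = 565/47 (K = 12 + 1/(53 - 6) = 12 + 1/47 = 565/47 ≈ 12.021)
(K + L(7))**2 = (565/47 + 7)**2 = (894/47)**2 = 799236/2209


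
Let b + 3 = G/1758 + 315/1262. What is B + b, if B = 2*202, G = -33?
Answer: 74180760/184883 ≈ 401.23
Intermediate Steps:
B = 404
b = -511972/184883 (b = -3 + (-33/1758 + 315/1262) = -3 + (-33*1/1758 + 315*(1/1262)) = -3 + (-11/586 + 315/1262) = -3 + 42677/184883 = -511972/184883 ≈ -2.7692)
B + b = 404 - 511972/184883 = 74180760/184883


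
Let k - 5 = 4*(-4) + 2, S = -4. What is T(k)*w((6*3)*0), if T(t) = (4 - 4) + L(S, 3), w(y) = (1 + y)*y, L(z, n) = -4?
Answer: 0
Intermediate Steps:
k = -9 (k = 5 + (4*(-4) + 2) = 5 + (-16 + 2) = 5 - 14 = -9)
w(y) = y*(1 + y)
T(t) = -4 (T(t) = (4 - 4) - 4 = 0 - 4 = -4)
T(k)*w((6*3)*0) = -4*(6*3)*0*(1 + (6*3)*0) = -4*18*0*(1 + 18*0) = -0*(1 + 0) = -0 = -4*0 = 0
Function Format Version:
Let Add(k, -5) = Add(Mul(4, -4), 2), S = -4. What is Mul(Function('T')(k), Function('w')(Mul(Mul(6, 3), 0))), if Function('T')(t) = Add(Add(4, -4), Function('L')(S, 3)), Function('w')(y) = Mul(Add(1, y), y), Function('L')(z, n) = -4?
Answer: 0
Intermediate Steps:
k = -9 (k = Add(5, Add(Mul(4, -4), 2)) = Add(5, Add(-16, 2)) = Add(5, -14) = -9)
Function('w')(y) = Mul(y, Add(1, y))
Function('T')(t) = -4 (Function('T')(t) = Add(Add(4, -4), -4) = Add(0, -4) = -4)
Mul(Function('T')(k), Function('w')(Mul(Mul(6, 3), 0))) = Mul(-4, Mul(Mul(Mul(6, 3), 0), Add(1, Mul(Mul(6, 3), 0)))) = Mul(-4, Mul(Mul(18, 0), Add(1, Mul(18, 0)))) = Mul(-4, Mul(0, Add(1, 0))) = Mul(-4, Mul(0, 1)) = Mul(-4, 0) = 0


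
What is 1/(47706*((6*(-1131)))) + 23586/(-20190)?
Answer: -1272594096161/1089361262340 ≈ -1.1682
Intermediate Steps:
1/(47706*((6*(-1131)))) + 23586/(-20190) = (1/47706)/(-6786) + 23586*(-1/20190) = (1/47706)*(-1/6786) - 3931/3365 = -1/323732916 - 3931/3365 = -1272594096161/1089361262340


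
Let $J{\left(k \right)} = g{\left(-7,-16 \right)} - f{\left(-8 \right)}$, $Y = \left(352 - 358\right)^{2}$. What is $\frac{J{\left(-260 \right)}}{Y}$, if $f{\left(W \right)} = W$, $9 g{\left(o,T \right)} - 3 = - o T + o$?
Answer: $- \frac{11}{81} \approx -0.1358$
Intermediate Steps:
$g{\left(o,T \right)} = \frac{1}{3} + \frac{o}{9} - \frac{T o}{9}$ ($g{\left(o,T \right)} = \frac{1}{3} + \frac{- o T + o}{9} = \frac{1}{3} + \frac{- T o + o}{9} = \frac{1}{3} + \frac{o - T o}{9} = \frac{1}{3} - \left(- \frac{o}{9} + \frac{T o}{9}\right) = \frac{1}{3} + \frac{o}{9} - \frac{T o}{9}$)
$Y = 36$ ($Y = \left(-6\right)^{2} = 36$)
$J{\left(k \right)} = - \frac{44}{9}$ ($J{\left(k \right)} = \left(\frac{1}{3} + \frac{1}{9} \left(-7\right) - \left(- \frac{16}{9}\right) \left(-7\right)\right) - -8 = \left(\frac{1}{3} - \frac{7}{9} - \frac{112}{9}\right) + 8 = - \frac{116}{9} + 8 = - \frac{44}{9}$)
$\frac{J{\left(-260 \right)}}{Y} = - \frac{44}{9 \cdot 36} = \left(- \frac{44}{9}\right) \frac{1}{36} = - \frac{11}{81}$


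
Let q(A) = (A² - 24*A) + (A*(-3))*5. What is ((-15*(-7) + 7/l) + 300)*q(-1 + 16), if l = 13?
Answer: -1897920/13 ≈ -1.4599e+5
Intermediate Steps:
q(A) = A² - 39*A (q(A) = (A² - 24*A) - 3*A*5 = (A² - 24*A) - 15*A = A² - 39*A)
((-15*(-7) + 7/l) + 300)*q(-1 + 16) = ((-15*(-7) + 7/13) + 300)*((-1 + 16)*(-39 + (-1 + 16))) = ((105 + 7*(1/13)) + 300)*(15*(-39 + 15)) = ((105 + 7/13) + 300)*(15*(-24)) = (1372/13 + 300)*(-360) = (5272/13)*(-360) = -1897920/13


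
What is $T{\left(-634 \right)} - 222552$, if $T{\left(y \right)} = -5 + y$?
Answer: $-223191$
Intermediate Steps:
$T{\left(-634 \right)} - 222552 = \left(-5 - 634\right) - 222552 = -639 - 222552 = -223191$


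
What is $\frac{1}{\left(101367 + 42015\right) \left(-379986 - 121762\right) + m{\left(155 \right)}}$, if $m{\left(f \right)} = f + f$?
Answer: $- \frac{1}{71941631426} \approx -1.39 \cdot 10^{-11}$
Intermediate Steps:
$m{\left(f \right)} = 2 f$
$\frac{1}{\left(101367 + 42015\right) \left(-379986 - 121762\right) + m{\left(155 \right)}} = \frac{1}{\left(101367 + 42015\right) \left(-379986 - 121762\right) + 2 \cdot 155} = \frac{1}{143382 \left(-501748\right) + 310} = \frac{1}{-71941631736 + 310} = \frac{1}{-71941631426} = - \frac{1}{71941631426}$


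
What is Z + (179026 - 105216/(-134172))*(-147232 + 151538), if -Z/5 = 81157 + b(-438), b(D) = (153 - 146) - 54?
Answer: 8614779174494/11181 ≈ 7.7048e+8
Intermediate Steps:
b(D) = -47 (b(D) = 7 - 54 = -47)
Z = -405550 (Z = -5*(81157 - 47) = -5*81110 = -405550)
Z + (179026 - 105216/(-134172))*(-147232 + 151538) = -405550 + (179026 - 105216/(-134172))*(-147232 + 151538) = -405550 + (179026 - 105216*(-1/134172))*4306 = -405550 + (179026 + 8768/11181)*4306 = -405550 + (2001698474/11181)*4306 = -405550 + 8619313629044/11181 = 8614779174494/11181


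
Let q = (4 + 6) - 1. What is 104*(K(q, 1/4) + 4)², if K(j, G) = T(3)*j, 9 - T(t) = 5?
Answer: 166400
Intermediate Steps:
T(t) = 4 (T(t) = 9 - 1*5 = 9 - 5 = 4)
q = 9 (q = 10 - 1 = 9)
K(j, G) = 4*j
104*(K(q, 1/4) + 4)² = 104*(4*9 + 4)² = 104*(36 + 4)² = 104*40² = 104*1600 = 166400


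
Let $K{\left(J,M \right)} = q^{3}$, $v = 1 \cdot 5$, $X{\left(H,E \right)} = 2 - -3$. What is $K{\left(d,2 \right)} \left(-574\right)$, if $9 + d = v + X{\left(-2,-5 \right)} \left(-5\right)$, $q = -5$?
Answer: $71750$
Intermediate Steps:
$X{\left(H,E \right)} = 5$ ($X{\left(H,E \right)} = 2 + 3 = 5$)
$v = 5$
$d = -29$ ($d = -9 + \left(5 + 5 \left(-5\right)\right) = -9 + \left(5 - 25\right) = -9 - 20 = -29$)
$K{\left(J,M \right)} = -125$ ($K{\left(J,M \right)} = \left(-5\right)^{3} = -125$)
$K{\left(d,2 \right)} \left(-574\right) = \left(-125\right) \left(-574\right) = 71750$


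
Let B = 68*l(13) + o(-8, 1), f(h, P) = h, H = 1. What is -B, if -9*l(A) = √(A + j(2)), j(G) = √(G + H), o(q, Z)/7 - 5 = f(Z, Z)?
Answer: -42 + 68*√(13 + √3)/9 ≈ -13.000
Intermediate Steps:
o(q, Z) = 35 + 7*Z
j(G) = √(1 + G) (j(G) = √(G + 1) = √(1 + G))
l(A) = -√(A + √3)/9 (l(A) = -√(A + √(1 + 2))/9 = -√(A + √3)/9)
B = 42 - 68*√(13 + √3)/9 (B = 68*(-√(13 + √3)/9) + (35 + 7*1) = -68*√(13 + √3)/9 + (35 + 7) = -68*√(13 + √3)/9 + 42 = 42 - 68*√(13 + √3)/9 ≈ 13.000)
-B = -(42 - 68*√(13 + √3)/9) = -42 + 68*√(13 + √3)/9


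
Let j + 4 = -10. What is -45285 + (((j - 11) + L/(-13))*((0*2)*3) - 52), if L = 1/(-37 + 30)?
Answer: -45337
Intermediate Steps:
j = -14 (j = -4 - 10 = -14)
L = -1/7 (L = 1/(-7) = -1/7 ≈ -0.14286)
-45285 + (((j - 11) + L/(-13))*((0*2)*3) - 52) = -45285 + (((-14 - 11) - 1/7/(-13))*((0*2)*3) - 52) = -45285 + ((-25 - 1/7*(-1/13))*(0*3) - 52) = -45285 + ((-25 + 1/91)*0 - 52) = -45285 + (-2274/91*0 - 52) = -45285 + (0 - 52) = -45285 - 52 = -45337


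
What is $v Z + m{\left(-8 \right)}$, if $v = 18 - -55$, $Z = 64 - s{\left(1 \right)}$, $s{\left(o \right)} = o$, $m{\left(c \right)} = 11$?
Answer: $4610$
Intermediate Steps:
$Z = 63$ ($Z = 64 - 1 = 63$)
$v = 73$ ($v = 18 + 55 = 73$)
$v Z + m{\left(-8 \right)} = 73 \cdot 63 + 11 = 4599 + 11 = 4610$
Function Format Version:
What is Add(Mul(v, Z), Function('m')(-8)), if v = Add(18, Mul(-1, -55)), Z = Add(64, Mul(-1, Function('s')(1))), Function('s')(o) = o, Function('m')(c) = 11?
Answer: 4610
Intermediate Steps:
Z = 63 (Z = Add(64, Mul(-1, 1)) = Add(64, -1) = 63)
v = 73 (v = Add(18, 55) = 73)
Add(Mul(v, Z), Function('m')(-8)) = Add(Mul(73, 63), 11) = Add(4599, 11) = 4610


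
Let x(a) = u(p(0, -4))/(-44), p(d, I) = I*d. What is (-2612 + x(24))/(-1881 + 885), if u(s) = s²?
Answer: 653/249 ≈ 2.6225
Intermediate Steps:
x(a) = 0 (x(a) = (-4*0)²/(-44) = 0²*(-1/44) = 0*(-1/44) = 0)
(-2612 + x(24))/(-1881 + 885) = (-2612 + 0)/(-1881 + 885) = -2612/(-996) = -2612*(-1/996) = 653/249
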